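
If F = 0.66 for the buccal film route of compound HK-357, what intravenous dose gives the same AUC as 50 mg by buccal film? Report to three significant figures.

D_iv = 33.0 mg

Systemic exposure from an extravascular dose = F × D_ev, so the equivalent IV dose is F × D_ev.
D_iv = F × D_ev = 0.66 × 50 = 33 mg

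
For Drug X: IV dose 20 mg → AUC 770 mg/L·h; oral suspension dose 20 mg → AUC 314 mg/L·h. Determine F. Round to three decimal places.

F = 0.408

F = (AUC_ev / D_ev) / (AUC_iv / D_iv)
  = (314/20) / (770/20)
  = 15.7 / 38.5 = 0.4078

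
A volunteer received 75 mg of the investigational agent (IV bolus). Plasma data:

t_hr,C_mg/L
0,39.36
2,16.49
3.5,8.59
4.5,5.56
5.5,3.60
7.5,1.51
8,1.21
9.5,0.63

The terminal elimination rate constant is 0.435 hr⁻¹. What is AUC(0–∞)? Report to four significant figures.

Trapezoidal AUC_0→9.5:
  [0→2]: (39.36+16.49)/2 × 2 = 55.85
  [2→3.5]: (16.49+8.59)/2 × 1.5 = 18.81
  [3.5→4.5]: (8.59+5.56)/2 × 1 = 7.075
  [4.5→5.5]: (5.56+3.60)/2 × 1 = 4.58
  [5.5→7.5]: (3.60+1.51)/2 × 2 = 5.11
  [7.5→8]: (1.51+1.21)/2 × 0.5 = 0.68
  [8→9.5]: (1.21+0.63)/2 × 1.5 = 1.38
  Sum = 93.485 mg/L·hr
Extrapolated tail: C_last / k_e = 0.63 / 0.435 = 1.448
AUC_0→∞ = 93.485 + 1.448 = 94.933 mg/L·hr

AUC = 94.93 mg/L·hr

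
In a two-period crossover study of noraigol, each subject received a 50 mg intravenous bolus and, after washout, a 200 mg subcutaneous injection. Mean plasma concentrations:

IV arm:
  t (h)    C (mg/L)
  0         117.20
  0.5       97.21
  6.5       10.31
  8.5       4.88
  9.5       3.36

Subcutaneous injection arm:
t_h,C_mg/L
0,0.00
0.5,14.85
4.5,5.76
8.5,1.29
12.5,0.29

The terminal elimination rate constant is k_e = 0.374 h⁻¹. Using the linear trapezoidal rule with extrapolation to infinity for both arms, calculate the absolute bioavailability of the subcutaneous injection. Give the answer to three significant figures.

F = 0.0389

Trapezoidal AUC_0→9.5 (IV):
  [0→0.5]: (117.20+97.21)/2 × 0.5 = 53.6025
  [0.5→6.5]: (97.21+10.31)/2 × 6 = 322.56
  [6.5→8.5]: (10.31+4.88)/2 × 2 = 15.19
  [8.5→9.5]: (4.88+3.36)/2 × 1 = 4.12
  Sum = 395.4725 mg/L·h
IV tail: 3.36/0.374 = 8.984; AUC_iv,0→∞ = 395.4725 + 8.984 = 404.4565 mg/L·h
Trapezoidal AUC_0→12.5 (subcutaneous injection):
  [0→0.5]: (0.00+14.85)/2 × 0.5 = 3.7125
  [0.5→4.5]: (14.85+5.76)/2 × 4 = 41.22
  [4.5→8.5]: (5.76+1.29)/2 × 4 = 14.1
  [8.5→12.5]: (1.29+0.29)/2 × 4 = 3.16
  Sum = 62.1925 mg/L·h
subcutaneous injection tail: 0.29/0.374 = 0.775; AUC_ev,0→∞ = 62.1925 + 0.775 = 62.9675 mg/L·h
F = (AUC_ev/D_ev)/(AUC_iv/D_iv) = (62.9675/200)/(404.4565/50) = 0.3148375/8.08913 = 0.0389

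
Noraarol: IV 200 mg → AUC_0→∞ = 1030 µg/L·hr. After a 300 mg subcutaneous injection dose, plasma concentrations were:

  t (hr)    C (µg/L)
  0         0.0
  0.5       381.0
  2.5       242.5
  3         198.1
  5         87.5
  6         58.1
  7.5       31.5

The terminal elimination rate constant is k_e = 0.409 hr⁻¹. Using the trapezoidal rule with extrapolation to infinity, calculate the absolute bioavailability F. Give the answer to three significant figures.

Trapezoidal AUC_0→7.5 (subcutaneous injection):
  [0→0.5]: (0.0+381.0)/2 × 0.5 = 95.25
  [0.5→2.5]: (381.0+242.5)/2 × 2 = 623.5
  [2.5→3]: (242.5+198.1)/2 × 0.5 = 110.15
  [3→5]: (198.1+87.5)/2 × 2 = 285.6
  [5→6]: (87.5+58.1)/2 × 1 = 72.8
  [6→7.5]: (58.1+31.5)/2 × 1.5 = 67.2
  Sum = 1254.5 µg/L·hr
Tail: C_last/k_e = 31.5/0.409 = 77.017
AUC_0→∞ (subcutaneous injection) = 1254.5 + 77.017 = 1331.517 µg/L·hr
F = (AUC_ev/D_ev)/(AUC_iv/D_iv) = (1331.517/300)/(1030/200) = 4.43839/5.15 = 0.8618

F = 0.862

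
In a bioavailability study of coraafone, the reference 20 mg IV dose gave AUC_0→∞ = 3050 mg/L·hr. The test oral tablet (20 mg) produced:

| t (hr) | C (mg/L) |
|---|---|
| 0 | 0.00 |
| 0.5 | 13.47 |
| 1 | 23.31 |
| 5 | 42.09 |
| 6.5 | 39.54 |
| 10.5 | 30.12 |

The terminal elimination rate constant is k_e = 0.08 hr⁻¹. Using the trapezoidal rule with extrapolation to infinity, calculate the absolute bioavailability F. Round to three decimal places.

F = 0.236

Trapezoidal AUC_0→10.5 (oral tablet):
  [0→0.5]: (0.00+13.47)/2 × 0.5 = 3.3675
  [0.5→1]: (13.47+23.31)/2 × 0.5 = 9.195
  [1→5]: (23.31+42.09)/2 × 4 = 130.8
  [5→6.5]: (42.09+39.54)/2 × 1.5 = 61.2225
  [6.5→10.5]: (39.54+30.12)/2 × 4 = 139.32
  Sum = 343.905 mg/L·hr
Tail: C_last/k_e = 30.12/0.08 = 376.500
AUC_0→∞ (oral tablet) = 343.905 + 376.500 = 720.405 mg/L·hr
F = (AUC_ev/D_ev)/(AUC_iv/D_iv) = (720.405/20)/(3050/20) = 36.02025/152.5 = 0.2362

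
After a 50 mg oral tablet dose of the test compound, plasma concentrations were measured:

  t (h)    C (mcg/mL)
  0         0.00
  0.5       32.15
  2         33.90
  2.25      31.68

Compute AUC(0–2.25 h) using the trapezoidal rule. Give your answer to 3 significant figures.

Trapezoidal AUC_0→2.25:
  [0→0.5]: (0.00+32.15)/2 × 0.5 = 8.0375
  [0.5→2]: (32.15+33.90)/2 × 1.5 = 49.5375
  [2→2.25]: (33.90+31.68)/2 × 0.25 = 8.1975
  Sum = 65.7725 mcg/mL·h

AUC = 65.8 mcg/mL·h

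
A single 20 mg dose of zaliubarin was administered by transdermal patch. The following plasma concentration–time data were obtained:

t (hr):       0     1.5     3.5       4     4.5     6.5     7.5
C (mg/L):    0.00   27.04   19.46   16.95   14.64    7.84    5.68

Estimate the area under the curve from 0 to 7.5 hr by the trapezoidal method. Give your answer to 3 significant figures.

AUC = 113 mg/L·hr

Trapezoidal AUC_0→7.5:
  [0→1.5]: (0.00+27.04)/2 × 1.5 = 20.28
  [1.5→3.5]: (27.04+19.46)/2 × 2 = 46.5
  [3.5→4]: (19.46+16.95)/2 × 0.5 = 9.1025
  [4→4.5]: (16.95+14.64)/2 × 0.5 = 7.8975
  [4.5→6.5]: (14.64+7.84)/2 × 2 = 22.48
  [6.5→7.5]: (7.84+5.68)/2 × 1 = 6.76
  Sum = 113.02 mg/L·hr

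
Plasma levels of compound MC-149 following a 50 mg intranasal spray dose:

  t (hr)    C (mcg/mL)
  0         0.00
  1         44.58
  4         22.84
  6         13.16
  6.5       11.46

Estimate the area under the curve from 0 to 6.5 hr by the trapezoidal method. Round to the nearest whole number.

AUC = 166 mcg/mL·hr

Trapezoidal AUC_0→6.5:
  [0→1]: (0.00+44.58)/2 × 1 = 22.29
  [1→4]: (44.58+22.84)/2 × 3 = 101.13
  [4→6]: (22.84+13.16)/2 × 2 = 36.0
  [6→6.5]: (13.16+11.46)/2 × 0.5 = 6.155
  Sum = 165.575 mcg/mL·hr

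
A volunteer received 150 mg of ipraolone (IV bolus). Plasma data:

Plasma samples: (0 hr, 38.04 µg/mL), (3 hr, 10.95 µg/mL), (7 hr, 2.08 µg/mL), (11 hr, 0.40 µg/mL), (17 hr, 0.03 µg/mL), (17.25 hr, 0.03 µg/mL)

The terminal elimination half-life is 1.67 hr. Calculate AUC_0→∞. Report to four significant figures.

Trapezoidal AUC_0→17.25:
  [0→3]: (38.04+10.95)/2 × 3 = 73.485
  [3→7]: (10.95+2.08)/2 × 4 = 26.06
  [7→11]: (2.08+0.40)/2 × 4 = 4.96
  [11→17]: (0.40+0.03)/2 × 6 = 1.29
  [17→17.25]: (0.03+0.03)/2 × 0.25 = 0.0075
  Sum = 105.8025 µg/mL·hr
k_e = ln2 / t½ = 0.693147 / 1.67 = 0.4151 hr^-1
Extrapolated tail: C_last / k_e = 0.03 / 0.4151 = 0.072
AUC_0→∞ = 105.8025 + 0.072 = 105.8745 µg/mL·hr

AUC = 105.9 µg/mL·hr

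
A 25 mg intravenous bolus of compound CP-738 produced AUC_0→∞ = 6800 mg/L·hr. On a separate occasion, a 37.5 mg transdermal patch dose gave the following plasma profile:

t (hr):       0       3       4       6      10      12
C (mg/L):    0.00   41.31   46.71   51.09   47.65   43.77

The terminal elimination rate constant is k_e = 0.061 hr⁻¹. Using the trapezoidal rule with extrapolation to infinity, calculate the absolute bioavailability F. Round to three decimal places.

F = 0.119

Trapezoidal AUC_0→12 (transdermal patch):
  [0→3]: (0.00+41.31)/2 × 3 = 61.965
  [3→4]: (41.31+46.71)/2 × 1 = 44.01
  [4→6]: (46.71+51.09)/2 × 2 = 97.8
  [6→10]: (51.09+47.65)/2 × 4 = 197.48
  [10→12]: (47.65+43.77)/2 × 2 = 91.42
  Sum = 492.675 mg/L·hr
Tail: C_last/k_e = 43.77/0.061 = 717.541
AUC_0→∞ (transdermal patch) = 492.675 + 717.541 = 1210.216 mg/L·hr
F = (AUC_ev/D_ev)/(AUC_iv/D_iv) = (1210.216/37.5)/(6800/25) = 32.2724/272 = 0.1186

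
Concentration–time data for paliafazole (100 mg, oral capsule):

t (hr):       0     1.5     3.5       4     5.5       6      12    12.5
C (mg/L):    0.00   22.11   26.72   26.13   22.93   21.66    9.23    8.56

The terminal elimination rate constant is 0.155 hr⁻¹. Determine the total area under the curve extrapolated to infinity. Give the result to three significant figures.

Trapezoidal AUC_0→12.5:
  [0→1.5]: (0.00+22.11)/2 × 1.5 = 16.5825
  [1.5→3.5]: (22.11+26.72)/2 × 2 = 48.83
  [3.5→4]: (26.72+26.13)/2 × 0.5 = 13.2125
  [4→5.5]: (26.13+22.93)/2 × 1.5 = 36.795
  [5.5→6]: (22.93+21.66)/2 × 0.5 = 11.1475
  [6→12]: (21.66+9.23)/2 × 6 = 92.67
  [12→12.5]: (9.23+8.56)/2 × 0.5 = 4.4475
  Sum = 223.685 mg/L·hr
Extrapolated tail: C_last / k_e = 8.56 / 0.155 = 55.226
AUC_0→∞ = 223.685 + 55.226 = 278.911 mg/L·hr

AUC = 279 mg/L·hr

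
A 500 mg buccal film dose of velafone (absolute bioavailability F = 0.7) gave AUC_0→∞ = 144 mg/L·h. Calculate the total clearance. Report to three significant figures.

CL = F × Dose / AUC_0→∞
   = 0.7 × 500 / 144 = 2.43056 L/h

CL = 2.43 L/h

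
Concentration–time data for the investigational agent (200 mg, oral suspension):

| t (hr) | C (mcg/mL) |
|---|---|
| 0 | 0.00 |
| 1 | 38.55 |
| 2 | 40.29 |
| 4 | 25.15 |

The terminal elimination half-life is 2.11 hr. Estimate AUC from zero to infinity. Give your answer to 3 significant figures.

AUC = 201 mcg/mL·hr

Trapezoidal AUC_0→4:
  [0→1]: (0.00+38.55)/2 × 1 = 19.275
  [1→2]: (38.55+40.29)/2 × 1 = 39.42
  [2→4]: (40.29+25.15)/2 × 2 = 65.44
  Sum = 124.135 mcg/mL·hr
k_e = ln2 / t½ = 0.693147 / 2.11 = 0.3285 hr^-1
Extrapolated tail: C_last / k_e = 25.15 / 0.3285 = 76.560
AUC_0→∞ = 124.135 + 76.560 = 200.695 mcg/mL·hr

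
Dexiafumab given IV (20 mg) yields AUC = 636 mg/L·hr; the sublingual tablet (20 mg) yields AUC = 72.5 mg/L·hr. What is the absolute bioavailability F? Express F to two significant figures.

F = (AUC_ev / D_ev) / (AUC_iv / D_iv)
  = (72.5/20) / (636/20)
  = 3.625 / 31.8 = 0.1140

F = 0.11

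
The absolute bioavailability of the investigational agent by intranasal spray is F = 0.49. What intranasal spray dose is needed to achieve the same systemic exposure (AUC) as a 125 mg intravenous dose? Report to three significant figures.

D_intranasal = 255 mg

For equal systemic exposure: F × D_ev = D_iv
D_ev = D_iv / F = 125 / 0.49 = 255.102 mg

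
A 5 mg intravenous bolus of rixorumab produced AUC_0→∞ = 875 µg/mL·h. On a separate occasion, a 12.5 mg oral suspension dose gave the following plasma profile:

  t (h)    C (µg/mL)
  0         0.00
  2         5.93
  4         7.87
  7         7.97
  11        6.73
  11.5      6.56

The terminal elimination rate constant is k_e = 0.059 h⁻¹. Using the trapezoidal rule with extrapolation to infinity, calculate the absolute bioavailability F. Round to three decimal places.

Trapezoidal AUC_0→11.5 (oral suspension):
  [0→2]: (0.00+5.93)/2 × 2 = 5.93
  [2→4]: (5.93+7.87)/2 × 2 = 13.8
  [4→7]: (7.87+7.97)/2 × 3 = 23.76
  [7→11]: (7.97+6.73)/2 × 4 = 29.4
  [11→11.5]: (6.73+6.56)/2 × 0.5 = 3.3225
  Sum = 76.2125 µg/mL·h
Tail: C_last/k_e = 6.56/0.059 = 111.186
AUC_0→∞ (oral suspension) = 76.2125 + 111.186 = 187.3985 µg/mL·h
F = (AUC_ev/D_ev)/(AUC_iv/D_iv) = (187.3985/12.5)/(875/5) = 14.99188/175 = 0.0857

F = 0.086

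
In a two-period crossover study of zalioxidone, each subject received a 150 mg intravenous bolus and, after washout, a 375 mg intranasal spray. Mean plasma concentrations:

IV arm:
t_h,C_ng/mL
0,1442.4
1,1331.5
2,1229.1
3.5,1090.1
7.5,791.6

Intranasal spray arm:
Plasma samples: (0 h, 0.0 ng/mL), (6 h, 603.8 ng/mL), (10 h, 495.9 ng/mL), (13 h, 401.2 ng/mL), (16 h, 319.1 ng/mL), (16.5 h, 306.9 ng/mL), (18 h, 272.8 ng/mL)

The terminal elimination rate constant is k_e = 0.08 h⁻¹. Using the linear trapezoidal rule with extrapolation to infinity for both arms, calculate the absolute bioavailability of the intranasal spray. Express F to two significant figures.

Trapezoidal AUC_0→7.5 (IV):
  [0→1]: (1442.4+1331.5)/2 × 1 = 1386.95
  [1→2]: (1331.5+1229.1)/2 × 1 = 1280.3
  [2→3.5]: (1229.1+1090.1)/2 × 1.5 = 1739.4
  [3.5→7.5]: (1090.1+791.6)/2 × 4 = 3763.4
  Sum = 8170.05 ng/mL·h
IV tail: 791.6/0.08 = 9895.000; AUC_iv,0→∞ = 8170.05 + 9895.000 = 18065.05 ng/mL·h
Trapezoidal AUC_0→18 (intranasal spray):
  [0→6]: (0.0+603.8)/2 × 6 = 1811.4
  [6→10]: (603.8+495.9)/2 × 4 = 2199.4
  [10→13]: (495.9+401.2)/2 × 3 = 1345.65
  [13→16]: (401.2+319.1)/2 × 3 = 1080.45
  [16→16.5]: (319.1+306.9)/2 × 0.5 = 156.5
  [16.5→18]: (306.9+272.8)/2 × 1.5 = 434.775
  Sum = 7028.175 ng/mL·h
intranasal spray tail: 272.8/0.08 = 3410.000; AUC_ev,0→∞ = 7028.175 + 3410.000 = 10438.175 ng/mL·h
F = (AUC_ev/D_ev)/(AUC_iv/D_iv) = (10438.175/375)/(18065.05/150) = 27.8351/120.434 = 0.2311

F = 0.23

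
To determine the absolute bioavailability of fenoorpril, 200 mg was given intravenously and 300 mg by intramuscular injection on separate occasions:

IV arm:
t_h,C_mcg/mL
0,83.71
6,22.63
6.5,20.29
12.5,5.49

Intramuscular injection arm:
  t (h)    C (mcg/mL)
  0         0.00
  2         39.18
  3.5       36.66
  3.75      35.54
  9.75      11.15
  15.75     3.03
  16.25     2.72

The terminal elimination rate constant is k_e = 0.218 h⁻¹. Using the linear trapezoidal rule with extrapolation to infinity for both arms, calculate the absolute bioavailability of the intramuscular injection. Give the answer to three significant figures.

Trapezoidal AUC_0→12.5 (IV):
  [0→6]: (83.71+22.63)/2 × 6 = 319.02
  [6→6.5]: (22.63+20.29)/2 × 0.5 = 10.73
  [6.5→12.5]: (20.29+5.49)/2 × 6 = 77.34
  Sum = 407.09 mcg/mL·h
IV tail: 5.49/0.218 = 25.183; AUC_iv,0→∞ = 407.09 + 25.183 = 432.273 mcg/mL·h
Trapezoidal AUC_0→16.25 (intramuscular injection):
  [0→2]: (0.00+39.18)/2 × 2 = 39.18
  [2→3.5]: (39.18+36.66)/2 × 1.5 = 56.88
  [3.5→3.75]: (36.66+35.54)/2 × 0.25 = 9.025
  [3.75→9.75]: (35.54+11.15)/2 × 6 = 140.07
  [9.75→15.75]: (11.15+3.03)/2 × 6 = 42.54
  [15.75→16.25]: (3.03+2.72)/2 × 0.5 = 1.4375
  Sum = 289.1325 mcg/mL·h
intramuscular injection tail: 2.72/0.218 = 12.477; AUC_ev,0→∞ = 289.1325 + 12.477 = 301.6095 mcg/mL·h
F = (AUC_ev/D_ev)/(AUC_iv/D_iv) = (301.6095/300)/(432.273/200) = 1.005365/2.161365 = 0.4652

F = 0.465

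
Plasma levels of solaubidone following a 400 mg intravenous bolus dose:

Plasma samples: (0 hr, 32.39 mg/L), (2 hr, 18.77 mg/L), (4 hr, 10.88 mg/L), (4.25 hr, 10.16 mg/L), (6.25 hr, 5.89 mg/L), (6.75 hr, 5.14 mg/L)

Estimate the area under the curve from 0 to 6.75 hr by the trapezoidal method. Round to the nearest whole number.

AUC = 102 mg/L·hr

Trapezoidal AUC_0→6.75:
  [0→2]: (32.39+18.77)/2 × 2 = 51.16
  [2→4]: (18.77+10.88)/2 × 2 = 29.65
  [4→4.25]: (10.88+10.16)/2 × 0.25 = 2.63
  [4.25→6.25]: (10.16+5.89)/2 × 2 = 16.05
  [6.25→6.75]: (5.89+5.14)/2 × 0.5 = 2.7575
  Sum = 102.2475 mg/L·hr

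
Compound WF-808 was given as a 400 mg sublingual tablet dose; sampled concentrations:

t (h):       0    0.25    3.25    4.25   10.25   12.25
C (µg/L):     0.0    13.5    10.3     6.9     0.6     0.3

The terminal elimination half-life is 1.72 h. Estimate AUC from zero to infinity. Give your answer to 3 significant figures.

AUC = 70.1 µg/L·h

Trapezoidal AUC_0→12.25:
  [0→0.25]: (0.0+13.5)/2 × 0.25 = 1.6875
  [0.25→3.25]: (13.5+10.3)/2 × 3 = 35.7
  [3.25→4.25]: (10.3+6.9)/2 × 1 = 8.6
  [4.25→10.25]: (6.9+0.6)/2 × 6 = 22.5
  [10.25→12.25]: (0.6+0.3)/2 × 2 = 0.9
  Sum = 69.3875 µg/L·h
k_e = ln2 / t½ = 0.693147 / 1.72 = 0.4030 h^-1
Extrapolated tail: C_last / k_e = 0.3 / 0.403 = 0.744
AUC_0→∞ = 69.3875 + 0.744 = 70.1315 µg/L·h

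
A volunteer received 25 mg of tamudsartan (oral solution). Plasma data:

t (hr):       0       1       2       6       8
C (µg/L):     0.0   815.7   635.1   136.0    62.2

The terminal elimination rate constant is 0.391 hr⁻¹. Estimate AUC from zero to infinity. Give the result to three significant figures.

AUC = 3030 µg/L·hr

Trapezoidal AUC_0→8:
  [0→1]: (0.0+815.7)/2 × 1 = 407.85
  [1→2]: (815.7+635.1)/2 × 1 = 725.4
  [2→6]: (635.1+136.0)/2 × 4 = 1542.2
  [6→8]: (136.0+62.2)/2 × 2 = 198.2
  Sum = 2873.65 µg/L·hr
Extrapolated tail: C_last / k_e = 62.2 / 0.391 = 159.079
AUC_0→∞ = 2873.65 + 159.079 = 3032.729 µg/L·hr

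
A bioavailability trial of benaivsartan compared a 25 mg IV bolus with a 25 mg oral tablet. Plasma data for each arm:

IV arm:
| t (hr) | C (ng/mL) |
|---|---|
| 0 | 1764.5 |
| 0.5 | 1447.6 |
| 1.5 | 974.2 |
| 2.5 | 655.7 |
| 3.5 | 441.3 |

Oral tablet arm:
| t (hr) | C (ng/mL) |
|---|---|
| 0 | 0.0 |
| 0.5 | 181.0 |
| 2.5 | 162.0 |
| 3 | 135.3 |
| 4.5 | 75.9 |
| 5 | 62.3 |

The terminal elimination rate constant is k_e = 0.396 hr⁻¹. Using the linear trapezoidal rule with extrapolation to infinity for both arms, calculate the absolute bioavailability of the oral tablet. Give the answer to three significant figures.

F = 0.181

Trapezoidal AUC_0→3.5 (IV):
  [0→0.5]: (1764.5+1447.6)/2 × 0.5 = 803.025
  [0.5→1.5]: (1447.6+974.2)/2 × 1 = 1210.9
  [1.5→2.5]: (974.2+655.7)/2 × 1 = 814.95
  [2.5→3.5]: (655.7+441.3)/2 × 1 = 548.5
  Sum = 3377.375 ng/mL·hr
IV tail: 441.3/0.396 = 1114.394; AUC_iv,0→∞ = 3377.375 + 1114.394 = 4491.769 ng/mL·hr
Trapezoidal AUC_0→5 (oral tablet):
  [0→0.5]: (0.0+181.0)/2 × 0.5 = 45.25
  [0.5→2.5]: (181.0+162.0)/2 × 2 = 343.0
  [2.5→3]: (162.0+135.3)/2 × 0.5 = 74.325
  [3→4.5]: (135.3+75.9)/2 × 1.5 = 158.4
  [4.5→5]: (75.9+62.3)/2 × 0.5 = 34.55
  Sum = 655.525 ng/mL·hr
oral tablet tail: 62.3/0.396 = 157.323; AUC_ev,0→∞ = 655.525 + 157.323 = 812.848 ng/mL·hr
F = (AUC_ev/D_ev)/(AUC_iv/D_iv) = (812.848/25)/(4491.769/25) = 32.51392/179.67076 = 0.1810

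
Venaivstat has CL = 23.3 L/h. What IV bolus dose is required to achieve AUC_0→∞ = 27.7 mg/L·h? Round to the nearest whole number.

Dose = 645 mg

Dose_iv = CL × AUC_0→∞
     = 23.3 × 27.7 = 645.41 mg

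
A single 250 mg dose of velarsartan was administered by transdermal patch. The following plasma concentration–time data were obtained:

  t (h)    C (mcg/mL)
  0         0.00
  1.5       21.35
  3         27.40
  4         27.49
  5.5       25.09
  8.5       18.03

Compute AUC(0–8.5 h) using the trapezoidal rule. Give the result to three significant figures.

AUC = 184 mcg/mL·h

Trapezoidal AUC_0→8.5:
  [0→1.5]: (0.00+21.35)/2 × 1.5 = 16.0125
  [1.5→3]: (21.35+27.40)/2 × 1.5 = 36.5625
  [3→4]: (27.40+27.49)/2 × 1 = 27.445
  [4→5.5]: (27.49+25.09)/2 × 1.5 = 39.435
  [5.5→8.5]: (25.09+18.03)/2 × 3 = 64.68
  Sum = 184.135 mcg/mL·h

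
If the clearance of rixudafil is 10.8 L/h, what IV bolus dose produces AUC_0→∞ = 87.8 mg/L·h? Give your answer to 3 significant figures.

Dose = 948 mg

Dose_iv = CL × AUC_0→∞
     = 10.8 × 87.8 = 948.24 mg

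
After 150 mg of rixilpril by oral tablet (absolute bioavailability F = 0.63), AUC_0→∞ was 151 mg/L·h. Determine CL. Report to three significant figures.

CL = F × Dose / AUC_0→∞
   = 0.63 × 150 / 151 = 0.625828 L/h

CL = 0.626 L/h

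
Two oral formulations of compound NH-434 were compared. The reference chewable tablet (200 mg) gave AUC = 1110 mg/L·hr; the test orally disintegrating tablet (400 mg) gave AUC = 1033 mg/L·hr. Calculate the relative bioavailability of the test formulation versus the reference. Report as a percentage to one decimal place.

F_rel = 46.5%

F_rel = (AUC_test/D_test) / (AUC_ref/D_ref)
      = (1033/400) / (1110/200)
      = 2.5825 / 5.55 = 0.4653 = 46.53%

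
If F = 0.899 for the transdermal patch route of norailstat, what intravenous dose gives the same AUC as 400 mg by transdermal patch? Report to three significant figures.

Systemic exposure from an extravascular dose = F × D_ev, so the equivalent IV dose is F × D_ev.
D_iv = F × D_ev = 0.899 × 400 = 359.6 mg

D_iv = 360 mg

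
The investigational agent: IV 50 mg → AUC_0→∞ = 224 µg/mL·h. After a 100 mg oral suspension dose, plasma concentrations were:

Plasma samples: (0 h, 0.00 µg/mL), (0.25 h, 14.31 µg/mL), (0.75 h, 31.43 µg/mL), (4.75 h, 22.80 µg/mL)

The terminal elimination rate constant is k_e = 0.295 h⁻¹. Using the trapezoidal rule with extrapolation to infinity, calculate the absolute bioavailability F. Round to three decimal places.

Trapezoidal AUC_0→4.75 (oral suspension):
  [0→0.25]: (0.00+14.31)/2 × 0.25 = 1.78875
  [0.25→0.75]: (14.31+31.43)/2 × 0.5 = 11.435
  [0.75→4.75]: (31.43+22.80)/2 × 4 = 108.46
  Sum = 121.68375 µg/mL·h
Tail: C_last/k_e = 22.80/0.295 = 77.288
AUC_0→∞ (oral suspension) = 121.68375 + 77.288 = 198.97175 µg/mL·h
F = (AUC_ev/D_ev)/(AUC_iv/D_iv) = (198.97175/100)/(224/50) = 1.9897175/4.48 = 0.4441

F = 0.444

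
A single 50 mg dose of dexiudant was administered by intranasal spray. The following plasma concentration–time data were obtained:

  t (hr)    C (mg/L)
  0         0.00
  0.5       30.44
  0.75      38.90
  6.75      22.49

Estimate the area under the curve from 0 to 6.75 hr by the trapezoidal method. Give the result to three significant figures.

Trapezoidal AUC_0→6.75:
  [0→0.5]: (0.00+30.44)/2 × 0.5 = 7.61
  [0.5→0.75]: (30.44+38.90)/2 × 0.25 = 8.6675
  [0.75→6.75]: (38.90+22.49)/2 × 6 = 184.17
  Sum = 200.4475 mg/L·hr

AUC = 200 mg/L·hr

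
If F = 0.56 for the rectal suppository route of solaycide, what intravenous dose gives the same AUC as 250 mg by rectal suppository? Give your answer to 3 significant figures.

Systemic exposure from an extravascular dose = F × D_ev, so the equivalent IV dose is F × D_ev.
D_iv = F × D_ev = 0.56 × 250 = 140 mg

D_iv = 140 mg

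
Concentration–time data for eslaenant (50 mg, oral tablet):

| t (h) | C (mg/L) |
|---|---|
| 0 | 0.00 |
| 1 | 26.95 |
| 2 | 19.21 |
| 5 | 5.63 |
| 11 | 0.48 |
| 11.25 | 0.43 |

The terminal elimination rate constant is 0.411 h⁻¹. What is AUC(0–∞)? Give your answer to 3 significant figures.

Trapezoidal AUC_0→11.25:
  [0→1]: (0.00+26.95)/2 × 1 = 13.475
  [1→2]: (26.95+19.21)/2 × 1 = 23.08
  [2→5]: (19.21+5.63)/2 × 3 = 37.26
  [5→11]: (5.63+0.48)/2 × 6 = 18.33
  [11→11.25]: (0.48+0.43)/2 × 0.25 = 0.11375
  Sum = 92.25875 mg/L·h
Extrapolated tail: C_last / k_e = 0.43 / 0.411 = 1.046
AUC_0→∞ = 92.25875 + 1.046 = 93.30475 mg/L·h

AUC = 93.3 mg/L·h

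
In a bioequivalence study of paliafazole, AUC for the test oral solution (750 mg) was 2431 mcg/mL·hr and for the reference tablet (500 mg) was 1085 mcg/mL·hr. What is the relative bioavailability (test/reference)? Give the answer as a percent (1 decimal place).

F_rel = (AUC_test/D_test) / (AUC_ref/D_ref)
      = (2431/750) / (1085/500)
      = 3.24133 / 2.17 = 1.4937 = 149.37%

F_rel = 149.4%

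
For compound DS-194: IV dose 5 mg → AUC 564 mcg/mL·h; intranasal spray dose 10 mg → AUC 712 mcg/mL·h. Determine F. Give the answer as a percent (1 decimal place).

F = 63.1%

F = (AUC_ev / D_ev) / (AUC_iv / D_iv)
  = (712/10) / (564/5)
  = 71.2 / 112.8 = 0.6312
  = 63.12%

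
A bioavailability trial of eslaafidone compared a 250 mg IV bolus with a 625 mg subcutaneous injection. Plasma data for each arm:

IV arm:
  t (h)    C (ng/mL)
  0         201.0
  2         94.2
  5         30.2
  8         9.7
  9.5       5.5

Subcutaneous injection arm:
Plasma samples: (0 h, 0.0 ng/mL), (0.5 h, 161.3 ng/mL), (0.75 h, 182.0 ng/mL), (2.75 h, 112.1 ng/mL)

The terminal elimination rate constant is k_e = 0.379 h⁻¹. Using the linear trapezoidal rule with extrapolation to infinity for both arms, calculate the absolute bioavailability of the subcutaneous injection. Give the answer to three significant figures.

F = 0.474

Trapezoidal AUC_0→9.5 (IV):
  [0→2]: (201.0+94.2)/2 × 2 = 295.2
  [2→5]: (94.2+30.2)/2 × 3 = 186.6
  [5→8]: (30.2+9.7)/2 × 3 = 59.85
  [8→9.5]: (9.7+5.5)/2 × 1.5 = 11.4
  Sum = 553.05 ng/mL·h
IV tail: 5.5/0.379 = 14.512; AUC_iv,0→∞ = 553.05 + 14.512 = 567.562 ng/mL·h
Trapezoidal AUC_0→2.75 (subcutaneous injection):
  [0→0.5]: (0.0+161.3)/2 × 0.5 = 40.325
  [0.5→0.75]: (161.3+182.0)/2 × 0.25 = 42.9125
  [0.75→2.75]: (182.0+112.1)/2 × 2 = 294.1
  Sum = 377.3375 ng/mL·h
subcutaneous injection tail: 112.1/0.379 = 295.778; AUC_ev,0→∞ = 377.3375 + 295.778 = 673.1155 ng/mL·h
F = (AUC_ev/D_ev)/(AUC_iv/D_iv) = (673.1155/625)/(567.562/250) = 1.0769848/2.270248 = 0.4744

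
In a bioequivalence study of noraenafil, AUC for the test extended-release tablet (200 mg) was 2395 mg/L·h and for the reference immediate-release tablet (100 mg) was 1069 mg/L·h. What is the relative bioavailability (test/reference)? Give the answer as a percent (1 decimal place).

F_rel = 112.0%

F_rel = (AUC_test/D_test) / (AUC_ref/D_ref)
      = (2395/200) / (1069/100)
      = 11.975 / 10.69 = 1.1202 = 112.02%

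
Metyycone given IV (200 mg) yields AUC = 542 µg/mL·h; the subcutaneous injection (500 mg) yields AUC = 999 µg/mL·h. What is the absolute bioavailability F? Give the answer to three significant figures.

F = (AUC_ev / D_ev) / (AUC_iv / D_iv)
  = (999/500) / (542/200)
  = 1.998 / 2.71 = 0.7373

F = 0.737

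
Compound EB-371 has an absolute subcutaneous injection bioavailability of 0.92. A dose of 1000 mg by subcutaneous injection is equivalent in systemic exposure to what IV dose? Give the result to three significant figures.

Systemic exposure from an extravascular dose = F × D_ev, so the equivalent IV dose is F × D_ev.
D_iv = F × D_ev = 0.92 × 1000 = 920 mg

D_iv = 920 mg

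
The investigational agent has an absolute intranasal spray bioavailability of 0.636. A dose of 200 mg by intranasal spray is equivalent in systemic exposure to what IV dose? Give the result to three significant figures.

Systemic exposure from an extravascular dose = F × D_ev, so the equivalent IV dose is F × D_ev.
D_iv = F × D_ev = 0.636 × 200 = 127.2 mg

D_iv = 127 mg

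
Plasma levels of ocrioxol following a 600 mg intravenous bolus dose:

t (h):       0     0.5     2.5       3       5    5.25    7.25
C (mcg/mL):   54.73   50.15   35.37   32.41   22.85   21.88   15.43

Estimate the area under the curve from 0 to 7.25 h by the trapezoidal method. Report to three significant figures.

Trapezoidal AUC_0→7.25:
  [0→0.5]: (54.73+50.15)/2 × 0.5 = 26.22
  [0.5→2.5]: (50.15+35.37)/2 × 2 = 85.52
  [2.5→3]: (35.37+32.41)/2 × 0.5 = 16.945
  [3→5]: (32.41+22.85)/2 × 2 = 55.26
  [5→5.25]: (22.85+21.88)/2 × 0.25 = 5.59125
  [5.25→7.25]: (21.88+15.43)/2 × 2 = 37.31
  Sum = 226.84625 mcg/mL·h

AUC = 227 mcg/mL·h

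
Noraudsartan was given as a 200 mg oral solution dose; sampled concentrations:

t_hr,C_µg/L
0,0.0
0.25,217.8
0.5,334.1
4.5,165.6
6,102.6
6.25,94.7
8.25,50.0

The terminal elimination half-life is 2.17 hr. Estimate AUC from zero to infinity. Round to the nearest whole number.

AUC = 1623 µg/L·hr

Trapezoidal AUC_0→8.25:
  [0→0.25]: (0.0+217.8)/2 × 0.25 = 27.225
  [0.25→0.5]: (217.8+334.1)/2 × 0.25 = 68.9875
  [0.5→4.5]: (334.1+165.6)/2 × 4 = 999.4
  [4.5→6]: (165.6+102.6)/2 × 1.5 = 201.15
  [6→6.25]: (102.6+94.7)/2 × 0.25 = 24.6625
  [6.25→8.25]: (94.7+50.0)/2 × 2 = 144.7
  Sum = 1466.125 µg/L·hr
k_e = ln2 / t½ = 0.693147 / 2.17 = 0.3194 hr^-1
Extrapolated tail: C_last / k_e = 50.0 / 0.3194 = 156.544
AUC_0→∞ = 1466.125 + 156.544 = 1622.669 µg/L·hr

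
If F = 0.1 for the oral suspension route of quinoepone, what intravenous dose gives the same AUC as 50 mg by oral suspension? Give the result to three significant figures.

D_iv = 5.00 mg

Systemic exposure from an extravascular dose = F × D_ev, so the equivalent IV dose is F × D_ev.
D_iv = F × D_ev = 0.1 × 50 = 5 mg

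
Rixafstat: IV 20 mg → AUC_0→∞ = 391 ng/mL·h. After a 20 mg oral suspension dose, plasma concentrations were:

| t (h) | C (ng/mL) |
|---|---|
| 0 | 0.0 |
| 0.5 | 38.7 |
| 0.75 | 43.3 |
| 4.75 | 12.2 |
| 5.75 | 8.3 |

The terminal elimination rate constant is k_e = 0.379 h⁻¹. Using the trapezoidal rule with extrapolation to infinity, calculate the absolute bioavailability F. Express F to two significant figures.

Trapezoidal AUC_0→5.75 (oral suspension):
  [0→0.5]: (0.0+38.7)/2 × 0.5 = 9.675
  [0.5→0.75]: (38.7+43.3)/2 × 0.25 = 10.25
  [0.75→4.75]: (43.3+12.2)/2 × 4 = 111.0
  [4.75→5.75]: (12.2+8.3)/2 × 1 = 10.25
  Sum = 141.175 ng/mL·h
Tail: C_last/k_e = 8.3/0.379 = 21.900
AUC_0→∞ (oral suspension) = 141.175 + 21.900 = 163.075 ng/mL·h
F = (AUC_ev/D_ev)/(AUC_iv/D_iv) = (163.075/20)/(391/20) = 8.15375/19.55 = 0.4171

F = 0.42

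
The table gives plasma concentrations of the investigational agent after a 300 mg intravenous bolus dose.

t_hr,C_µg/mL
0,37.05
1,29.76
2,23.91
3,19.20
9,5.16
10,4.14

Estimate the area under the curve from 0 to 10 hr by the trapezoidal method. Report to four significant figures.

Trapezoidal AUC_0→10:
  [0→1]: (37.05+29.76)/2 × 1 = 33.405
  [1→2]: (29.76+23.91)/2 × 1 = 26.835
  [2→3]: (23.91+19.20)/2 × 1 = 21.555
  [3→9]: (19.20+5.16)/2 × 6 = 73.08
  [9→10]: (5.16+4.14)/2 × 1 = 4.65
  Sum = 159.525 µg/mL·hr

AUC = 159.5 µg/mL·hr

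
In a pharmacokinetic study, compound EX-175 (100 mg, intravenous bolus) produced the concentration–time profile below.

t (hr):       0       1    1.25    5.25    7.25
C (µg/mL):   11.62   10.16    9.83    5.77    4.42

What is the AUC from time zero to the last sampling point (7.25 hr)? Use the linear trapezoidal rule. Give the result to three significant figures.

AUC = 54.8 µg/mL·hr

Trapezoidal AUC_0→7.25:
  [0→1]: (11.62+10.16)/2 × 1 = 10.89
  [1→1.25]: (10.16+9.83)/2 × 0.25 = 2.49875
  [1.25→5.25]: (9.83+5.77)/2 × 4 = 31.2
  [5.25→7.25]: (5.77+4.42)/2 × 2 = 10.19
  Sum = 54.77875 µg/mL·hr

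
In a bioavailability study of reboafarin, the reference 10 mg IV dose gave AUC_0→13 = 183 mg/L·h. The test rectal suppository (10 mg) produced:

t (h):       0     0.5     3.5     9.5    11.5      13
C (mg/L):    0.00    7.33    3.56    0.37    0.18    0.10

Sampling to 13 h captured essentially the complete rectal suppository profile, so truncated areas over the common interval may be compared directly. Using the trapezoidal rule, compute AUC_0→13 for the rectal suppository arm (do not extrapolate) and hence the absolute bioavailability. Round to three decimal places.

F = 0.168

Trapezoidal AUC_0→13 (rectal suppository):
  [0→0.5]: (0.00+7.33)/2 × 0.5 = 1.8325
  [0.5→3.5]: (7.33+3.56)/2 × 3 = 16.335
  [3.5→9.5]: (3.56+0.37)/2 × 6 = 11.79
  [9.5→11.5]: (0.37+0.18)/2 × 2 = 0.55
  [11.5→13]: (0.18+0.10)/2 × 1.5 = 0.21
  Sum = 30.7175 mg/L·h
F = (AUC_ev/D_ev)/(AUC_iv/D_iv) = (30.7175/10)/(183/10) = 3.07175/18.3 = 0.1679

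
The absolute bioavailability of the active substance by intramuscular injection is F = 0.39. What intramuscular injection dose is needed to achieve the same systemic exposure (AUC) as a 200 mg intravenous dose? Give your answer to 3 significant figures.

D_intramuscular = 513 mg

For equal systemic exposure: F × D_ev = D_iv
D_ev = D_iv / F = 200 / 0.39 = 512.821 mg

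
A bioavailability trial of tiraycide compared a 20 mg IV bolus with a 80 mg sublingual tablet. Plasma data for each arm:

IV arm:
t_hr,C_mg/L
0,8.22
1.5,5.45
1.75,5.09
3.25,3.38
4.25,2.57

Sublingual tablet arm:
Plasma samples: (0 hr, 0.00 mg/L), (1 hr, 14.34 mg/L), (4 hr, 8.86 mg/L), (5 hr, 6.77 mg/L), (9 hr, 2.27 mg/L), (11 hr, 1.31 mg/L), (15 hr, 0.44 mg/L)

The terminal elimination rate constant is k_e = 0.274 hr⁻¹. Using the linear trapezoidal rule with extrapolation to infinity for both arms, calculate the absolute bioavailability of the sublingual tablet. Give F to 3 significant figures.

F = 0.632

Trapezoidal AUC_0→4.25 (IV):
  [0→1.5]: (8.22+5.45)/2 × 1.5 = 10.2525
  [1.5→1.75]: (5.45+5.09)/2 × 0.25 = 1.3175
  [1.75→3.25]: (5.09+3.38)/2 × 1.5 = 6.3525
  [3.25→4.25]: (3.38+2.57)/2 × 1 = 2.975
  Sum = 20.8975 mg/L·hr
IV tail: 2.57/0.274 = 9.380; AUC_iv,0→∞ = 20.8975 + 9.380 = 30.2775 mg/L·hr
Trapezoidal AUC_0→15 (sublingual tablet):
  [0→1]: (0.00+14.34)/2 × 1 = 7.17
  [1→4]: (14.34+8.86)/2 × 3 = 34.8
  [4→5]: (8.86+6.77)/2 × 1 = 7.815
  [5→9]: (6.77+2.27)/2 × 4 = 18.08
  [9→11]: (2.27+1.31)/2 × 2 = 3.58
  [11→15]: (1.31+0.44)/2 × 4 = 3.5
  Sum = 74.945 mg/L·hr
sublingual tablet tail: 0.44/0.274 = 1.606; AUC_ev,0→∞ = 74.945 + 1.606 = 76.551 mg/L·hr
F = (AUC_ev/D_ev)/(AUC_iv/D_iv) = (76.551/80)/(30.2775/20) = 0.9568875/1.513875 = 0.6321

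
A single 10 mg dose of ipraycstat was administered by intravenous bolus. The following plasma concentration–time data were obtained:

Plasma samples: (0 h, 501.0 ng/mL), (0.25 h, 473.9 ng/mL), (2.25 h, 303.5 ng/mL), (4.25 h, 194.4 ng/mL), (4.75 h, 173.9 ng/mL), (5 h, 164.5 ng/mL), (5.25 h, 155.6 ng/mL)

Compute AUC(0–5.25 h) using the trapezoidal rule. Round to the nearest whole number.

AUC = 1572 ng/mL·h

Trapezoidal AUC_0→5.25:
  [0→0.25]: (501.0+473.9)/2 × 0.25 = 121.8625
  [0.25→2.25]: (473.9+303.5)/2 × 2 = 777.4
  [2.25→4.25]: (303.5+194.4)/2 × 2 = 497.9
  [4.25→4.75]: (194.4+173.9)/2 × 0.5 = 92.075
  [4.75→5]: (173.9+164.5)/2 × 0.25 = 42.3
  [5→5.25]: (164.5+155.6)/2 × 0.25 = 40.0125
  Sum = 1571.55 ng/mL·h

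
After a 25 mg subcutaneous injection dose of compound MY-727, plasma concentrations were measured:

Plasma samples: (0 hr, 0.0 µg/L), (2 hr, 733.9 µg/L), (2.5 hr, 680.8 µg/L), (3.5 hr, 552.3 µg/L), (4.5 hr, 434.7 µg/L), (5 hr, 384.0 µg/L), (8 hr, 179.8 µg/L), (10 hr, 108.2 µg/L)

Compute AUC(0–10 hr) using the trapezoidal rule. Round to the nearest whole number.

AUC = 3536 µg/L·hr

Trapezoidal AUC_0→10:
  [0→2]: (0.0+733.9)/2 × 2 = 733.9
  [2→2.5]: (733.9+680.8)/2 × 0.5 = 353.675
  [2.5→3.5]: (680.8+552.3)/2 × 1 = 616.55
  [3.5→4.5]: (552.3+434.7)/2 × 1 = 493.5
  [4.5→5]: (434.7+384.0)/2 × 0.5 = 204.675
  [5→8]: (384.0+179.8)/2 × 3 = 845.7
  [8→10]: (179.8+108.2)/2 × 2 = 288.0
  Sum = 3536.0 µg/L·hr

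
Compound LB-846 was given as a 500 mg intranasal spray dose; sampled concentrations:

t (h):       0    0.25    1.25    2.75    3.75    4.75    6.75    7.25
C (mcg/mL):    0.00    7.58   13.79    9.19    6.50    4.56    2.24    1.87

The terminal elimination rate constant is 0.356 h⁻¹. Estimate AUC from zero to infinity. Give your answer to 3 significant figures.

AUC = 55.3 mcg/mL·h

Trapezoidal AUC_0→7.25:
  [0→0.25]: (0.00+7.58)/2 × 0.25 = 0.9475
  [0.25→1.25]: (7.58+13.79)/2 × 1 = 10.685
  [1.25→2.75]: (13.79+9.19)/2 × 1.5 = 17.235
  [2.75→3.75]: (9.19+6.50)/2 × 1 = 7.845
  [3.75→4.75]: (6.50+4.56)/2 × 1 = 5.53
  [4.75→6.75]: (4.56+2.24)/2 × 2 = 6.8
  [6.75→7.25]: (2.24+1.87)/2 × 0.5 = 1.0275
  Sum = 50.07 mcg/mL·h
Extrapolated tail: C_last / k_e = 1.87 / 0.356 = 5.253
AUC_0→∞ = 50.07 + 5.253 = 55.323 mcg/mL·h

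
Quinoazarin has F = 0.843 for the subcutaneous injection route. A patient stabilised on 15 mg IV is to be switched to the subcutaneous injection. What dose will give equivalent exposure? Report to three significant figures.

For equal systemic exposure: F × D_ev = D_iv
D_ev = D_iv / F = 15 / 0.843 = 17.7936 mg

D_subcutaneous = 17.8 mg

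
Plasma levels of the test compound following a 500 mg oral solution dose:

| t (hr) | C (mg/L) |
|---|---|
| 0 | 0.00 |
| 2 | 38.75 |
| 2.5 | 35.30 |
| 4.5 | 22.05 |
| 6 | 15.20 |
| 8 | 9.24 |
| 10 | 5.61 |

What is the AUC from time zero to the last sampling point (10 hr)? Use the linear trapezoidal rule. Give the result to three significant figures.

Trapezoidal AUC_0→10:
  [0→2]: (0.00+38.75)/2 × 2 = 38.75
  [2→2.5]: (38.75+35.30)/2 × 0.5 = 18.5125
  [2.5→4.5]: (35.30+22.05)/2 × 2 = 57.35
  [4.5→6]: (22.05+15.20)/2 × 1.5 = 27.9375
  [6→8]: (15.20+9.24)/2 × 2 = 24.44
  [8→10]: (9.24+5.61)/2 × 2 = 14.85
  Sum = 181.84 mg/L·hr

AUC = 182 mg/L·hr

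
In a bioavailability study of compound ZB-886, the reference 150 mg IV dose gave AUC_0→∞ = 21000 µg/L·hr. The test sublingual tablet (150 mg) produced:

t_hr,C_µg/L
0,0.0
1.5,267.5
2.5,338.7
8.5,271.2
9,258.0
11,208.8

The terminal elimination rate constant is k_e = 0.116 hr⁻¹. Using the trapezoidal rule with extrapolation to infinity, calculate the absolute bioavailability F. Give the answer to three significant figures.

Trapezoidal AUC_0→11 (sublingual tablet):
  [0→1.5]: (0.0+267.5)/2 × 1.5 = 200.625
  [1.5→2.5]: (267.5+338.7)/2 × 1 = 303.1
  [2.5→8.5]: (338.7+271.2)/2 × 6 = 1829.7
  [8.5→9]: (271.2+258.0)/2 × 0.5 = 132.3
  [9→11]: (258.0+208.8)/2 × 2 = 466.8
  Sum = 2932.525 µg/L·hr
Tail: C_last/k_e = 208.8/0.116 = 1800.000
AUC_0→∞ (sublingual tablet) = 2932.525 + 1800.000 = 4732.525 µg/L·hr
F = (AUC_ev/D_ev)/(AUC_iv/D_iv) = (4732.525/150)/(21000/150) = 31.5502/140 = 0.2254

F = 0.225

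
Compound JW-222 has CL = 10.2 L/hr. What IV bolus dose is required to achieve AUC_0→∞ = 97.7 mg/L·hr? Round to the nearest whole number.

Dose_iv = CL × AUC_0→∞
     = 10.2 × 97.7 = 996.54 mg

Dose = 997 mg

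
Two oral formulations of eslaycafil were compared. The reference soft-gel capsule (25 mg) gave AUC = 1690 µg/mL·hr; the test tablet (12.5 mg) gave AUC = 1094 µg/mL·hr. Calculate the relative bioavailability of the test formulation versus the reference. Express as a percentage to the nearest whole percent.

F_rel = 129%

F_rel = (AUC_test/D_test) / (AUC_ref/D_ref)
      = (1094/12.5) / (1690/25)
      = 87.52 / 67.6 = 1.2947 = 129.47%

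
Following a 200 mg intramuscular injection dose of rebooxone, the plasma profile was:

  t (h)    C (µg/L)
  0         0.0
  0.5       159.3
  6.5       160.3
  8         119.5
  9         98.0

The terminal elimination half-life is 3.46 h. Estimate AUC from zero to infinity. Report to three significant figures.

AUC = 1810 µg/L·h

Trapezoidal AUC_0→9:
  [0→0.5]: (0.0+159.3)/2 × 0.5 = 39.825
  [0.5→6.5]: (159.3+160.3)/2 × 6 = 958.8
  [6.5→8]: (160.3+119.5)/2 × 1.5 = 209.85
  [8→9]: (119.5+98.0)/2 × 1 = 108.75
  Sum = 1317.225 µg/L·h
k_e = ln2 / t½ = 0.693147 / 3.46 = 0.2003 h^-1
Extrapolated tail: C_last / k_e = 98.0 / 0.2003 = 489.266
AUC_0→∞ = 1317.225 + 489.266 = 1806.491 µg/L·h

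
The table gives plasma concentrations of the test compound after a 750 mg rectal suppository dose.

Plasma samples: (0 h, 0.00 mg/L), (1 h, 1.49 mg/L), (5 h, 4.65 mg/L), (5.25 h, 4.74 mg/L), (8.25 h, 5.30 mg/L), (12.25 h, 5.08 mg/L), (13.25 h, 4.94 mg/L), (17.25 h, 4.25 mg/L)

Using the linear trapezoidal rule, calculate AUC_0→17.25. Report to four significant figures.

AUC = 73.41 mg/L·h

Trapezoidal AUC_0→17.25:
  [0→1]: (0.00+1.49)/2 × 1 = 0.745
  [1→5]: (1.49+4.65)/2 × 4 = 12.28
  [5→5.25]: (4.65+4.74)/2 × 0.25 = 1.17375
  [5.25→8.25]: (4.74+5.30)/2 × 3 = 15.06
  [8.25→12.25]: (5.30+5.08)/2 × 4 = 20.76
  [12.25→13.25]: (5.08+4.94)/2 × 1 = 5.01
  [13.25→17.25]: (4.94+4.25)/2 × 4 = 18.38
  Sum = 73.40875 mg/L·h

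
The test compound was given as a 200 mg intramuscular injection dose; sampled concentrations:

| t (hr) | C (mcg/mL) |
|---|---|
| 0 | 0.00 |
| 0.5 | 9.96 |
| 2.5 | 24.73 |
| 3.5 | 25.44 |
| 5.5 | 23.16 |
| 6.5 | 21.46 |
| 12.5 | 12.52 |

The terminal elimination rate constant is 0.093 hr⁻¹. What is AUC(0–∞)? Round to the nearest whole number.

Trapezoidal AUC_0→12.5:
  [0→0.5]: (0.00+9.96)/2 × 0.5 = 2.49
  [0.5→2.5]: (9.96+24.73)/2 × 2 = 34.69
  [2.5→3.5]: (24.73+25.44)/2 × 1 = 25.085
  [3.5→5.5]: (25.44+23.16)/2 × 2 = 48.6
  [5.5→6.5]: (23.16+21.46)/2 × 1 = 22.31
  [6.5→12.5]: (21.46+12.52)/2 × 6 = 101.94
  Sum = 235.115 mcg/mL·hr
Extrapolated tail: C_last / k_e = 12.52 / 0.093 = 134.624
AUC_0→∞ = 235.115 + 134.624 = 369.739 mcg/mL·hr

AUC = 370 mcg/mL·hr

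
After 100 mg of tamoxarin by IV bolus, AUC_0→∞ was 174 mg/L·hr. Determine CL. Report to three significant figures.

CL = 0.575 L/hr

CL = Dose_iv / AUC_0→∞
   = 100 / 174 = 0.574713 L/hr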